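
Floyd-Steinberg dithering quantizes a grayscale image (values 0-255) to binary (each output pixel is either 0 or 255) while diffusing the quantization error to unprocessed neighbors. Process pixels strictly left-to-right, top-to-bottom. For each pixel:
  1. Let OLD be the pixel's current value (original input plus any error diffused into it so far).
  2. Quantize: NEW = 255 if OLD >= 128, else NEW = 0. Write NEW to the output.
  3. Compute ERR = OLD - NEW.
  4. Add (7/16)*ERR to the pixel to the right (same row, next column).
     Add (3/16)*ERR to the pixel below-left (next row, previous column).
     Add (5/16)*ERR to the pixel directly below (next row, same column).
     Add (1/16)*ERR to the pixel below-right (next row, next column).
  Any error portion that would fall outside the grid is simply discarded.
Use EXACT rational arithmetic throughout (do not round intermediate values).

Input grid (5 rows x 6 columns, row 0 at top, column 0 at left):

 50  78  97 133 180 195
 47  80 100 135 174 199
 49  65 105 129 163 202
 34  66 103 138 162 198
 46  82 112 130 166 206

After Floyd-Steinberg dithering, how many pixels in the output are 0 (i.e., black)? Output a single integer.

Answer: 15

Derivation:
(0,0): OLD=50 → NEW=0, ERR=50
(0,1): OLD=799/8 → NEW=0, ERR=799/8
(0,2): OLD=18009/128 → NEW=255, ERR=-14631/128
(0,3): OLD=169967/2048 → NEW=0, ERR=169967/2048
(0,4): OLD=7088009/32768 → NEW=255, ERR=-1267831/32768
(0,5): OLD=93361343/524288 → NEW=255, ERR=-40332097/524288
(1,0): OLD=10413/128 → NEW=0, ERR=10413/128
(1,1): OLD=131579/1024 → NEW=255, ERR=-129541/1024
(1,2): OLD=1007191/32768 → NEW=0, ERR=1007191/32768
(1,3): OLD=20969387/131072 → NEW=255, ERR=-12453973/131072
(1,4): OLD=931995329/8388608 → NEW=0, ERR=931995329/8388608
(1,5): OLD=29682162679/134217728 → NEW=255, ERR=-4543357961/134217728
(2,0): OLD=830713/16384 → NEW=0, ERR=830713/16384
(2,1): OLD=30669443/524288 → NEW=0, ERR=30669443/524288
(2,2): OLD=960292553/8388608 → NEW=0, ERR=960292553/8388608
(2,3): OLD=11552345153/67108864 → NEW=255, ERR=-5560415167/67108864
(2,4): OLD=320370706371/2147483648 → NEW=255, ERR=-227237623869/2147483648
(2,5): OLD=5225125950597/34359738368 → NEW=255, ERR=-3536607333243/34359738368
(3,0): OLD=510135081/8388608 → NEW=0, ERR=510135081/8388608
(3,1): OLD=9094536885/67108864 → NEW=255, ERR=-8018223435/67108864
(3,2): OLD=40061994575/536870912 → NEW=0, ERR=40061994575/536870912
(3,3): OLD=4537835338125/34359738368 → NEW=255, ERR=-4223897945715/34359738368
(3,4): OLD=13928695877549/274877906944 → NEW=0, ERR=13928695877549/274877906944
(3,5): OLD=797763371156483/4398046511104 → NEW=255, ERR=-323738489175037/4398046511104
(4,0): OLD=45742856839/1073741824 → NEW=0, ERR=45742856839/1073741824
(4,1): OLD=1393160653979/17179869184 → NEW=0, ERR=1393160653979/17179869184
(4,2): OLD=77119714339297/549755813888 → NEW=255, ERR=-63068018202143/549755813888
(4,3): OLD=488699787524933/8796093022208 → NEW=0, ERR=488699787524933/8796093022208
(4,4): OLD=25988164110913557/140737488355328 → NEW=255, ERR=-9899895419695083/140737488355328
(4,5): OLD=349904827702594675/2251799813685248 → NEW=255, ERR=-224304124787143565/2251799813685248
Output grid:
  Row 0: ..#.##  (3 black, running=3)
  Row 1: .#.#.#  (3 black, running=6)
  Row 2: ...###  (3 black, running=9)
  Row 3: .#.#.#  (3 black, running=12)
  Row 4: ..#.##  (3 black, running=15)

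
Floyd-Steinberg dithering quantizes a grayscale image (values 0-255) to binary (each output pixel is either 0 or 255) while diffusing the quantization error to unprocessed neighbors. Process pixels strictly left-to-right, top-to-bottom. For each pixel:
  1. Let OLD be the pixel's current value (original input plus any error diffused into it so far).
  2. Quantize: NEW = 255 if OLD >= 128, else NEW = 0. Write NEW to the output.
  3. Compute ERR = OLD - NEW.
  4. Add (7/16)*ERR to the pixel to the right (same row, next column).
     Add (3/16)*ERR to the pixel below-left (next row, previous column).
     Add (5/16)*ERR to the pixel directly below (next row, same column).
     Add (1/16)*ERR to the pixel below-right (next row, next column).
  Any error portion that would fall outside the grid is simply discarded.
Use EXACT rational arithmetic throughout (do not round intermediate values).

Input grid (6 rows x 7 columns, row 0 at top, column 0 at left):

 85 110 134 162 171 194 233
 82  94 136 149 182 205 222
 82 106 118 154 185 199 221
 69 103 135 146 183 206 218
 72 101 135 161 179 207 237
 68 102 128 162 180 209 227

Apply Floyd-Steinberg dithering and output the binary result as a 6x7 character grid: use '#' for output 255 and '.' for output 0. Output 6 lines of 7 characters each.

(0,0): OLD=85 → NEW=0, ERR=85
(0,1): OLD=2355/16 → NEW=255, ERR=-1725/16
(0,2): OLD=22229/256 → NEW=0, ERR=22229/256
(0,3): OLD=819155/4096 → NEW=255, ERR=-225325/4096
(0,4): OLD=9629381/65536 → NEW=255, ERR=-7082299/65536
(0,5): OLD=153847651/1048576 → NEW=255, ERR=-113539229/1048576
(0,6): OLD=3114316725/16777216 → NEW=255, ERR=-1163873355/16777216
(1,0): OLD=22617/256 → NEW=0, ERR=22617/256
(1,1): OLD=246895/2048 → NEW=0, ERR=246895/2048
(1,2): OLD=13030171/65536 → NEW=255, ERR=-3681509/65536
(1,3): OLD=24221247/262144 → NEW=0, ERR=24221247/262144
(1,4): OLD=2766763421/16777216 → NEW=255, ERR=-1511426659/16777216
(1,5): OLD=15030727469/134217728 → NEW=0, ERR=15030727469/134217728
(1,6): OLD=520868506627/2147483648 → NEW=255, ERR=-26739823613/2147483648
(2,0): OLD=4332341/32768 → NEW=255, ERR=-4023499/32768
(2,1): OLD=89068695/1048576 → NEW=0, ERR=89068695/1048576
(2,2): OLD=2725736837/16777216 → NEW=255, ERR=-1552453243/16777216
(2,3): OLD=16372970141/134217728 → NEW=0, ERR=16372970141/134217728
(2,4): OLD=254465830189/1073741824 → NEW=255, ERR=-19338334931/1073741824
(2,5): OLD=7495627360527/34359738368 → NEW=255, ERR=-1266105923313/34359738368
(2,6): OLD=114341973749081/549755813888 → NEW=255, ERR=-25845758792359/549755813888
(3,0): OLD=781074149/16777216 → NEW=0, ERR=781074149/16777216
(3,1): OLD=16762237697/134217728 → NEW=0, ERR=16762237697/134217728
(3,2): OLD=202833765011/1073741824 → NEW=255, ERR=-70970400109/1073741824
(3,3): OLD=627253723349/4294967296 → NEW=255, ERR=-467962937131/4294967296
(3,4): OLD=71698418459365/549755813888 → NEW=255, ERR=-68489314082075/549755813888
(3,5): OLD=571921493136767/4398046511104 → NEW=255, ERR=-549580367194753/4398046511104
(3,6): OLD=10297431750489057/70368744177664 → NEW=255, ERR=-7646598014815263/70368744177664
(4,0): OLD=236148501707/2147483648 → NEW=0, ERR=236148501707/2147483648
(4,1): OLD=6138507193295/34359738368 → NEW=255, ERR=-2623226090545/34359738368
(4,2): OLD=37559210582913/549755813888 → NEW=0, ERR=37559210582913/549755813888
(4,3): OLD=568892191895003/4398046511104 → NEW=255, ERR=-552609668436517/4398046511104
(4,4): OLD=1930114908128417/35184372088832 → NEW=0, ERR=1930114908128417/35184372088832
(4,5): OLD=184410033807689377/1125899906842624 → NEW=255, ERR=-102694442437179743/1125899906842624
(4,6): OLD=2798130934499894199/18014398509481984 → NEW=255, ERR=-1795540685418011721/18014398509481984
(5,0): OLD=48405597209309/549755813888 → NEW=0, ERR=48405597209309/549755813888
(5,1): OLD=599657114836255/4398046511104 → NEW=255, ERR=-521844745495265/4398046511104
(5,2): OLD=2431526257345673/35184372088832 → NEW=0, ERR=2431526257345673/35184372088832
(5,3): OLD=47154161859951629/281474976710656 → NEW=255, ERR=-24621957201265651/281474976710656
(5,4): OLD=2412443912940578031/18014398509481984 → NEW=255, ERR=-2181227706977327889/18014398509481984
(5,5): OLD=16178798024299897087/144115188075855872 → NEW=0, ERR=16178798024299897087/144115188075855872
(5,6): OLD=551711433212928330769/2305843009213693952 → NEW=255, ERR=-36278534136563626991/2305843009213693952
Row 0: .#.####
Row 1: ..#.#.#
Row 2: #.#.###
Row 3: ..#####
Row 4: .#.#.##
Row 5: .#.##.#

Answer: .#.####
..#.#.#
#.#.###
..#####
.#.#.##
.#.##.#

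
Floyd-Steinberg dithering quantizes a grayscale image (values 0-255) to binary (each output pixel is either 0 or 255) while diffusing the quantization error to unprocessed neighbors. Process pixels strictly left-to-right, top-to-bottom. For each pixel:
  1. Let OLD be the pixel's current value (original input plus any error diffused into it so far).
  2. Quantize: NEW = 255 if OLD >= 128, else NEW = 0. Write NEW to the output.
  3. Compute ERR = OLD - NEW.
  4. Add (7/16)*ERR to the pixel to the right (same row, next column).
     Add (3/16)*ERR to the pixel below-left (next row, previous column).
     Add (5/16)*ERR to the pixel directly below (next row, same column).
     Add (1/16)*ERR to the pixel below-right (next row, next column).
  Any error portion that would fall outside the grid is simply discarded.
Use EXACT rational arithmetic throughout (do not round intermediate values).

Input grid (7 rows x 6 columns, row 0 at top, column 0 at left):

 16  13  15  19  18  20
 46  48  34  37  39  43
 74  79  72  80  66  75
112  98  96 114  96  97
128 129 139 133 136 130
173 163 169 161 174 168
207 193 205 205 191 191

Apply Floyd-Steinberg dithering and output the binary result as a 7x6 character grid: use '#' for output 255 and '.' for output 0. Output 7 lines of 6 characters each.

(0,0): OLD=16 → NEW=0, ERR=16
(0,1): OLD=20 → NEW=0, ERR=20
(0,2): OLD=95/4 → NEW=0, ERR=95/4
(0,3): OLD=1881/64 → NEW=0, ERR=1881/64
(0,4): OLD=31599/1024 → NEW=0, ERR=31599/1024
(0,5): OLD=548873/16384 → NEW=0, ERR=548873/16384
(1,0): OLD=219/4 → NEW=0, ERR=219/4
(1,1): OLD=2677/32 → NEW=0, ERR=2677/32
(1,2): OLD=86817/1024 → NEW=0, ERR=86817/1024
(1,3): OLD=370881/4096 → NEW=0, ERR=370881/4096
(1,4): OLD=25264359/262144 → NEW=0, ERR=25264359/262144
(1,5): OLD=409204769/4194304 → NEW=0, ERR=409204769/4194304
(2,0): OLD=54679/512 → NEW=0, ERR=54679/512
(2,1): OLD=2804677/16384 → NEW=255, ERR=-1373243/16384
(2,2): OLD=22028223/262144 → NEW=0, ERR=22028223/262144
(2,3): OLD=353221015/2097152 → NEW=255, ERR=-181552745/2097152
(2,4): OLD=5515991765/67108864 → NEW=0, ERR=5515991765/67108864
(2,5): OLD=158346636579/1073741824 → NEW=255, ERR=-115457528541/1073741824
(3,0): OLD=33989039/262144 → NEW=255, ERR=-32857681/262144
(3,1): OLD=82629451/2097152 → NEW=0, ERR=82629451/2097152
(3,2): OLD=1980163605/16777216 → NEW=0, ERR=1980163605/16777216
(3,3): OLD=170989910059/1073741824 → NEW=255, ERR=-102814255061/1073741824
(3,4): OLD=465759703187/8589934592 → NEW=0, ERR=465759703187/8589934592
(3,5): OLD=12679642213373/137438953472 → NEW=0, ERR=12679642213373/137438953472
(4,0): OLD=3228548409/33554432 → NEW=0, ERR=3228548409/33554432
(4,1): OLD=106141741053/536870912 → NEW=255, ERR=-30760341507/536870912
(4,2): OLD=2324872902807/17179869184 → NEW=255, ERR=-2055993739113/17179869184
(4,3): OLD=18763910795523/274877906944 → NEW=0, ERR=18763910795523/274877906944
(4,4): OLD=853760657573347/4398046511104 → NEW=255, ERR=-267741202758173/4398046511104
(4,5): OLD=9540960045960533/70368744177664 → NEW=255, ERR=-8403069719343787/70368744177664
(5,0): OLD=1652061532615/8589934592 → NEW=255, ERR=-538371788345/8589934592
(5,1): OLD=27831274721991/274877906944 → NEW=0, ERR=27831274721991/274877906944
(5,2): OLD=407075860918229/2199023255552 → NEW=255, ERR=-153675069247531/2199023255552
(5,3): OLD=9349471701292863/70368744177664 → NEW=255, ERR=-8594558064011457/70368744177664
(5,4): OLD=11739966640938133/140737488355328 → NEW=0, ERR=11739966640938133/140737488355328
(5,5): OLD=367883719503989189/2251799813685248 → NEW=255, ERR=-206325232985749051/2251799813685248
(6,0): OLD=907749965829301/4398046511104 → NEW=255, ERR=-213751894502219/4398046511104
(6,1): OLD=13113709571415073/70368744177664 → NEW=255, ERR=-4830320193889247/70368744177664
(6,2): OLD=38437590150675889/281474976710656 → NEW=255, ERR=-33338528910541391/281474976710656
(6,3): OLD=568746450938877633/4503599627370496 → NEW=0, ERR=568746450938877633/4503599627370496
(6,4): OLD=17834617166355252933/72057594037927936 → NEW=255, ERR=-540069313316370747/72057594037927936
(6,5): OLD=189426347829133653123/1152921504606846976 → NEW=255, ERR=-104568635845612325757/1152921504606846976
Row 0: ......
Row 1: ......
Row 2: .#.#.#
Row 3: #..#..
Row 4: .##.##
Row 5: #.##.#
Row 6: ###.##

Answer: ......
......
.#.#.#
#..#..
.##.##
#.##.#
###.##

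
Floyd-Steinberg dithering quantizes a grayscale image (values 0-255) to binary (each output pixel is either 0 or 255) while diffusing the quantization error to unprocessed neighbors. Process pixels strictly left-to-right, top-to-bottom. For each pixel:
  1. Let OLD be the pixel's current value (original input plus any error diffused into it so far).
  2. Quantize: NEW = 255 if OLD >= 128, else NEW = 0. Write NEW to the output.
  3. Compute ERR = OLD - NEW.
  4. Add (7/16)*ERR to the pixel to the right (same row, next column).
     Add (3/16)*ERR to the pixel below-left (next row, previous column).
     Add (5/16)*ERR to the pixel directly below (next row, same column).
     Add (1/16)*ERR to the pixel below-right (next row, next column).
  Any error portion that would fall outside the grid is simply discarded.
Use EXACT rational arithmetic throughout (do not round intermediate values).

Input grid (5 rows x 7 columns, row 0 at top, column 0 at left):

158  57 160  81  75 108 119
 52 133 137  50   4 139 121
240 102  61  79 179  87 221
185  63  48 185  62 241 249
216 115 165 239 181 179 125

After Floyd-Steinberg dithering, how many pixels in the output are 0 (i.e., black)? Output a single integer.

Answer: 17

Derivation:
(0,0): OLD=158 → NEW=255, ERR=-97
(0,1): OLD=233/16 → NEW=0, ERR=233/16
(0,2): OLD=42591/256 → NEW=255, ERR=-22689/256
(0,3): OLD=172953/4096 → NEW=0, ERR=172953/4096
(0,4): OLD=6125871/65536 → NEW=0, ERR=6125871/65536
(0,5): OLD=156127305/1048576 → NEW=255, ERR=-111259575/1048576
(0,6): OLD=1217671679/16777216 → NEW=0, ERR=1217671679/16777216
(1,0): OLD=6251/256 → NEW=0, ERR=6251/256
(1,1): OLD=257133/2048 → NEW=0, ERR=257133/2048
(1,2): OLD=11341681/65536 → NEW=255, ERR=-5369999/65536
(1,3): OLD=10311069/262144 → NEW=0, ERR=10311069/262144
(1,4): OLD=556385719/16777216 → NEW=0, ERR=556385719/16777216
(1,5): OLD=18763850215/134217728 → NEW=255, ERR=-15461670425/134217728
(1,6): OLD=186079469993/2147483648 → NEW=0, ERR=186079469993/2147483648
(2,0): OLD=8885759/32768 → NEW=255, ERR=529919/32768
(2,1): OLD=141005157/1048576 → NEW=255, ERR=-126381723/1048576
(2,2): OLD=-35476881/16777216 → NEW=0, ERR=-35476881/16777216
(2,3): OLD=12276021175/134217728 → NEW=0, ERR=12276021175/134217728
(2,4): OLD=225740703015/1073741824 → NEW=255, ERR=-48063462105/1073741824
(2,5): OLD=1708930916557/34359738368 → NEW=0, ERR=1708930916557/34359738368
(2,6): OLD=144386721255787/549755813888 → NEW=255, ERR=4198988714347/549755813888
(3,0): OLD=2809426831/16777216 → NEW=255, ERR=-1468763249/16777216
(3,1): OLD=-1657779485/134217728 → NEW=0, ERR=-1657779485/134217728
(3,2): OLD=55353443225/1073741824 → NEW=0, ERR=55353443225/1073741824
(3,3): OLD=977582460479/4294967296 → NEW=255, ERR=-117634200001/4294967296
(3,4): OLD=28076645494671/549755813888 → NEW=0, ERR=28076645494671/549755813888
(3,5): OLD=1220548941842333/4398046511104 → NEW=255, ERR=99047081510813/4398046511104
(3,6): OLD=18601849576707203/70368744177664 → NEW=255, ERR=657819811402883/70368744177664
(4,0): OLD=400132599553/2147483648 → NEW=255, ERR=-147475730687/2147483648
(4,1): OLD=2930536402189/34359738368 → NEW=0, ERR=2930536402189/34359738368
(4,2): OLD=116832402674659/549755813888 → NEW=255, ERR=-23355329866781/549755813888
(4,3): OLD=988031967327409/4398046511104 → NEW=255, ERR=-133469893004111/4398046511104
(4,4): OLD=6551101544323331/35184372088832 → NEW=255, ERR=-2420913338328829/35184372088832
(4,5): OLD=181134333166617667/1125899906842624 → NEW=255, ERR=-105970143078251453/1125899906842624
(4,6): OLD=1587990449916486597/18014398509481984 → NEW=0, ERR=1587990449916486597/18014398509481984
Output grid:
  Row 0: #.#..#.  (4 black, running=4)
  Row 1: ..#..#.  (5 black, running=9)
  Row 2: ##..#.#  (3 black, running=12)
  Row 3: #..#.##  (3 black, running=15)
  Row 4: #.####.  (2 black, running=17)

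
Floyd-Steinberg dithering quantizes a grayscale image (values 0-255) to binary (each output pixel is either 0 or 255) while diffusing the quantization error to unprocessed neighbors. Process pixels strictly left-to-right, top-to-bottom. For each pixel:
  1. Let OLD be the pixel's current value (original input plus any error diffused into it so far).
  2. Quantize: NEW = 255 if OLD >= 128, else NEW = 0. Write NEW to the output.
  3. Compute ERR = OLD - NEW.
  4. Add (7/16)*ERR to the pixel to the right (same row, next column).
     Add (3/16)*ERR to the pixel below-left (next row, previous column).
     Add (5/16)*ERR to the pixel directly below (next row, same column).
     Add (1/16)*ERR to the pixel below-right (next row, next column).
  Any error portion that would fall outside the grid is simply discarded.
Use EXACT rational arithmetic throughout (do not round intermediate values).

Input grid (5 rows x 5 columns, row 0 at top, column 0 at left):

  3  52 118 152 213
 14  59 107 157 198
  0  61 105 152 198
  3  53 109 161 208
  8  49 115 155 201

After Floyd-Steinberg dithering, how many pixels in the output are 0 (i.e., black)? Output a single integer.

Answer: 15

Derivation:
(0,0): OLD=3 → NEW=0, ERR=3
(0,1): OLD=853/16 → NEW=0, ERR=853/16
(0,2): OLD=36179/256 → NEW=255, ERR=-29101/256
(0,3): OLD=418885/4096 → NEW=0, ERR=418885/4096
(0,4): OLD=16891363/65536 → NEW=255, ERR=179683/65536
(1,0): OLD=6383/256 → NEW=0, ERR=6383/256
(1,1): OLD=134025/2048 → NEW=0, ERR=134025/2048
(1,2): OLD=8035645/65536 → NEW=0, ERR=8035645/65536
(1,3): OLD=61868985/262144 → NEW=255, ERR=-4977735/262144
(1,4): OLD=826030347/4194304 → NEW=255, ERR=-243517173/4194304
(2,0): OLD=657395/32768 → NEW=0, ERR=657395/32768
(2,1): OLD=120351649/1048576 → NEW=0, ERR=120351649/1048576
(2,2): OLD=3255808803/16777216 → NEW=255, ERR=-1022381277/16777216
(2,3): OLD=31187564217/268435456 → NEW=0, ERR=31187564217/268435456
(2,4): OLD=985693778127/4294967296 → NEW=255, ERR=-109522882353/4294967296
(3,0): OLD=516569795/16777216 → NEW=0, ERR=516569795/16777216
(3,1): OLD=12370321031/134217728 → NEW=0, ERR=12370321031/134217728
(3,2): OLD=683918142333/4294967296 → NEW=255, ERR=-411298518147/4294967296
(3,3): OLD=1261181626357/8589934592 → NEW=255, ERR=-929251694603/8589934592
(3,4): OLD=21985313691369/137438953472 → NEW=255, ERR=-13061619443991/137438953472
(4,0): OLD=74953624077/2147483648 → NEW=0, ERR=74953624077/2147483648
(4,1): OLD=5294202775181/68719476736 → NEW=0, ERR=5294202775181/68719476736
(4,2): OLD=114630938866147/1099511627776 → NEW=0, ERR=114630938866147/1099511627776
(4,3): OLD=2515713037100173/17592186044416 → NEW=255, ERR=-1970294404225907/17592186044416
(4,4): OLD=32521865574559323/281474976710656 → NEW=0, ERR=32521865574559323/281474976710656
Output grid:
  Row 0: ..#.#  (3 black, running=3)
  Row 1: ...##  (3 black, running=6)
  Row 2: ..#.#  (3 black, running=9)
  Row 3: ..###  (2 black, running=11)
  Row 4: ...#.  (4 black, running=15)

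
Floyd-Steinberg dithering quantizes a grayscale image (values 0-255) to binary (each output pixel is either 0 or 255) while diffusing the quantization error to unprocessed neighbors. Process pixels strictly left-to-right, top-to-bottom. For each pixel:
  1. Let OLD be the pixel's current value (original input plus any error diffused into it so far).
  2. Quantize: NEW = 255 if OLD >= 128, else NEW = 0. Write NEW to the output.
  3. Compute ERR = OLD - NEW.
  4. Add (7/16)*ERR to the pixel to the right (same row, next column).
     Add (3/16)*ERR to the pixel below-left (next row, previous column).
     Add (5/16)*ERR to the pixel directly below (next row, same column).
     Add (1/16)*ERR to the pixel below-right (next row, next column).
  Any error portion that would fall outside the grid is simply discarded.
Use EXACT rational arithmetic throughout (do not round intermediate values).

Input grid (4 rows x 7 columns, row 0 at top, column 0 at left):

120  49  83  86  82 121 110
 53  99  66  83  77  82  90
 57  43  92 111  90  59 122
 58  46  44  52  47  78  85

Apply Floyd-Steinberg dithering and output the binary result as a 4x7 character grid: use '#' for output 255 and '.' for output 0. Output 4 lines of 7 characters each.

(0,0): OLD=120 → NEW=0, ERR=120
(0,1): OLD=203/2 → NEW=0, ERR=203/2
(0,2): OLD=4077/32 → NEW=0, ERR=4077/32
(0,3): OLD=72571/512 → NEW=255, ERR=-57989/512
(0,4): OLD=265821/8192 → NEW=0, ERR=265821/8192
(0,5): OLD=17720459/131072 → NEW=255, ERR=-15702901/131072
(0,6): OLD=120766413/2097152 → NEW=0, ERR=120766413/2097152
(1,0): OLD=3505/32 → NEW=0, ERR=3505/32
(1,1): OLD=53767/256 → NEW=255, ERR=-11513/256
(1,2): OLD=583651/8192 → NEW=0, ERR=583651/8192
(1,3): OLD=3041647/32768 → NEW=0, ERR=3041647/32768
(1,4): OLD=205958613/2097152 → NEW=0, ERR=205958613/2097152
(1,5): OLD=1683645525/16777216 → NEW=0, ERR=1683645525/16777216
(1,6): OLD=38765394907/268435456 → NEW=255, ERR=-29685646373/268435456
(2,0): OLD=339133/4096 → NEW=0, ERR=339133/4096
(2,1): OLD=11190111/131072 → NEW=0, ERR=11190111/131072
(2,2): OLD=348565949/2097152 → NEW=255, ERR=-186207811/2097152
(2,3): OLD=2080852405/16777216 → NEW=0, ERR=2080852405/16777216
(2,4): OLD=26785881117/134217728 → NEW=255, ERR=-7439639523/134217728
(2,5): OLD=221245522487/4294967296 → NEW=0, ERR=221245522487/4294967296
(2,6): OLD=7988656363761/68719476736 → NEW=0, ERR=7988656363761/68719476736
(3,0): OLD=209466429/2097152 → NEW=0, ERR=209466429/2097152
(3,1): OLD=1759995209/16777216 → NEW=0, ERR=1759995209/16777216
(3,2): OLD=12178852755/134217728 → NEW=0, ERR=12178852755/134217728
(3,3): OLD=61479749177/536870912 → NEW=0, ERR=61479749177/536870912
(3,4): OLD=6678773819965/68719476736 → NEW=0, ERR=6678773819965/68719476736
(3,5): OLD=85184919580375/549755813888 → NEW=255, ERR=-55002812961065/549755813888
(3,6): OLD=710513897589001/8796093022208 → NEW=0, ERR=710513897589001/8796093022208
Row 0: ...#.#.
Row 1: .#....#
Row 2: ..#.#..
Row 3: .....#.

Answer: ...#.#.
.#....#
..#.#..
.....#.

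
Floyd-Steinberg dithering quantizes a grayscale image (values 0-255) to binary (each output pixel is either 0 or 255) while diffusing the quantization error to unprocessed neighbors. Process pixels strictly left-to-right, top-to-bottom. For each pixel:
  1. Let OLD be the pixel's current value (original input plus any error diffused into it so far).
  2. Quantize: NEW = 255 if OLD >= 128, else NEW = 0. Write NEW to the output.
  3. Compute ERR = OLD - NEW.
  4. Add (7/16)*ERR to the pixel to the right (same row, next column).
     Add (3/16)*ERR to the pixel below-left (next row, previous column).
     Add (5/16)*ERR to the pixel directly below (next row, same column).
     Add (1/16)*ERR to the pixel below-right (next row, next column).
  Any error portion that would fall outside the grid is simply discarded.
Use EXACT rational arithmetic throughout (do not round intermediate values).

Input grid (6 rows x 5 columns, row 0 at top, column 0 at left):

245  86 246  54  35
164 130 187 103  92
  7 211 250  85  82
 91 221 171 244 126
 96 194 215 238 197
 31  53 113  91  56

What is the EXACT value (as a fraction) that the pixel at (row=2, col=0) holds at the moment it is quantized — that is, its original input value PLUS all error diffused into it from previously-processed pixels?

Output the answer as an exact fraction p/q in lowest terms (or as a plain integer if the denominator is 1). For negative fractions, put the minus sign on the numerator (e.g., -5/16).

(0,0): OLD=245 → NEW=255, ERR=-10
(0,1): OLD=653/8 → NEW=0, ERR=653/8
(0,2): OLD=36059/128 → NEW=255, ERR=3419/128
(0,3): OLD=134525/2048 → NEW=0, ERR=134525/2048
(0,4): OLD=2088555/32768 → NEW=0, ERR=2088555/32768
(1,0): OLD=22551/128 → NEW=255, ERR=-10089/128
(1,1): OLD=128417/1024 → NEW=0, ERR=128417/1024
(1,2): OLD=8769717/32768 → NEW=255, ERR=413877/32768
(1,3): OLD=18700433/131072 → NEW=255, ERR=-14722927/131072
(1,4): OLD=140258195/2097152 → NEW=0, ERR=140258195/2097152
(2,0): OLD=96379/16384 → NEW=0, ERR=96379/16384
Target (2,0): original=7, with diffused error = 96379/16384

Answer: 96379/16384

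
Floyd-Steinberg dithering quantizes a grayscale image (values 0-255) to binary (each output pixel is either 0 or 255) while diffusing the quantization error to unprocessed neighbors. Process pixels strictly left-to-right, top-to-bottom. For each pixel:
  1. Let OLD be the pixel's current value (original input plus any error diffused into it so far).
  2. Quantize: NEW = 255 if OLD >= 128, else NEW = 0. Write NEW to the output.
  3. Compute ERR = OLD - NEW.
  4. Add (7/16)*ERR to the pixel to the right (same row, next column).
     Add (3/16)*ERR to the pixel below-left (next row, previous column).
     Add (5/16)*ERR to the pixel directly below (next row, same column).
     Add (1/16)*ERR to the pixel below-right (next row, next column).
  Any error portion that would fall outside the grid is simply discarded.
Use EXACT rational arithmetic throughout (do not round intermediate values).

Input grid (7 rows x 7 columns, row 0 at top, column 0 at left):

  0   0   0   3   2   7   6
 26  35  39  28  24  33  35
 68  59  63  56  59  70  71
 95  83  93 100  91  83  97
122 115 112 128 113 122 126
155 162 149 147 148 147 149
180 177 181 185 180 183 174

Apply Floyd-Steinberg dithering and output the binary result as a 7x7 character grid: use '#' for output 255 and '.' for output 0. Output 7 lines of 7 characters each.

(0,0): OLD=0 → NEW=0, ERR=0
(0,1): OLD=0 → NEW=0, ERR=0
(0,2): OLD=0 → NEW=0, ERR=0
(0,3): OLD=3 → NEW=0, ERR=3
(0,4): OLD=53/16 → NEW=0, ERR=53/16
(0,5): OLD=2163/256 → NEW=0, ERR=2163/256
(0,6): OLD=39717/4096 → NEW=0, ERR=39717/4096
(1,0): OLD=26 → NEW=0, ERR=26
(1,1): OLD=371/8 → NEW=0, ERR=371/8
(1,2): OLD=7661/128 → NEW=0, ERR=7661/128
(1,3): OLD=114163/2048 → NEW=0, ERR=114163/2048
(1,4): OLD=1677549/32768 → NEW=0, ERR=1677549/32768
(1,5): OLD=31490419/524288 → NEW=0, ERR=31490419/524288
(1,6): OLD=543882917/8388608 → NEW=0, ERR=543882917/8388608
(2,0): OLD=10857/128 → NEW=0, ERR=10857/128
(2,1): OLD=126411/1024 → NEW=0, ERR=126411/1024
(2,2): OLD=4884483/32768 → NEW=255, ERR=-3471357/32768
(2,3): OLD=5296883/131072 → NEW=0, ERR=5296883/131072
(2,4): OLD=901141501/8388608 → NEW=0, ERR=901141501/8388608
(2,5): OLD=10141783141/67108864 → NEW=255, ERR=-6970977179/67108864
(2,6): OLD=53224919563/1073741824 → NEW=0, ERR=53224919563/1073741824
(3,0): OLD=2369993/16384 → NEW=255, ERR=-1807927/16384
(3,1): OLD=30796007/524288 → NEW=0, ERR=30796007/524288
(3,2): OLD=846289061/8388608 → NEW=0, ERR=846289061/8388608
(3,3): OLD=11427777949/67108864 → NEW=255, ERR=-5684982371/67108864
(3,4): OLD=37880180993/536870912 → NEW=0, ERR=37880180993/536870912
(3,5): OLD=1673594372671/17179869184 → NEW=0, ERR=1673594372671/17179869184
(3,6): OLD=40851740989481/274877906944 → NEW=255, ERR=-29242125281239/274877906944
(4,0): OLD=826529877/8388608 → NEW=0, ERR=826529877/8388608
(4,1): OLD=12648818489/67108864 → NEW=255, ERR=-4463941831/67108864
(4,2): OLD=54874997847/536870912 → NEW=0, ERR=54874997847/536870912
(4,3): OLD=356010090187/2147483648 → NEW=255, ERR=-191598240053/2147483648
(4,4): OLD=29957958631621/274877906944 → NEW=0, ERR=29957958631621/274877906944
(4,5): OLD=405911605707207/2199023255552 → NEW=255, ERR=-154839324458553/2199023255552
(4,6): OLD=2393890680435289/35184372088832 → NEW=0, ERR=2393890680435289/35184372088832
(5,0): OLD=186099352307/1073741824 → NEW=255, ERR=-87704812813/1073741824
(5,1): OLD=2247135582975/17179869184 → NEW=255, ERR=-2133731058945/17179869184
(5,2): OLD=29059563507553/274877906944 → NEW=0, ERR=29059563507553/274877906944
(5,3): OLD=422638391421883/2199023255552 → NEW=255, ERR=-138112538743877/2199023255552
(5,4): OLD=2389051536007453/17592186044416 → NEW=255, ERR=-2096955905318627/17592186044416
(5,5): OLD=52025405267941201/562949953421312 → NEW=0, ERR=52025405267941201/562949953421312
(5,6): OLD=1858122913205429767/9007199254740992 → NEW=255, ERR=-438712896753523193/9007199254740992
(6,0): OLD=36060445048045/274877906944 → NEW=255, ERR=-34033421222675/274877906944
(6,1): OLD=217124028816807/2199023255552 → NEW=0, ERR=217124028816807/2199023255552
(6,2): OLD=4181583449160885/17592186044416 → NEW=255, ERR=-304423992165195/17592186044416
(6,3): OLD=19993172772543713/140737488355328 → NEW=255, ERR=-15894886758064927/140737488355328
(6,4): OLD=961445497661971375/9007199254740992 → NEW=0, ERR=961445497661971375/9007199254740992
(6,5): OLD=17437725104583506839/72057594037927936 → NEW=255, ERR=-936961375088116841/72057594037927936
(6,6): OLD=183160348180130101945/1152921504606846976 → NEW=255, ERR=-110834635494615876935/1152921504606846976
Row 0: .......
Row 1: .......
Row 2: ..#..#.
Row 3: #..#..#
Row 4: .#.#.#.
Row 5: ##.##.#
Row 6: #.##.##

Answer: .......
.......
..#..#.
#..#..#
.#.#.#.
##.##.#
#.##.##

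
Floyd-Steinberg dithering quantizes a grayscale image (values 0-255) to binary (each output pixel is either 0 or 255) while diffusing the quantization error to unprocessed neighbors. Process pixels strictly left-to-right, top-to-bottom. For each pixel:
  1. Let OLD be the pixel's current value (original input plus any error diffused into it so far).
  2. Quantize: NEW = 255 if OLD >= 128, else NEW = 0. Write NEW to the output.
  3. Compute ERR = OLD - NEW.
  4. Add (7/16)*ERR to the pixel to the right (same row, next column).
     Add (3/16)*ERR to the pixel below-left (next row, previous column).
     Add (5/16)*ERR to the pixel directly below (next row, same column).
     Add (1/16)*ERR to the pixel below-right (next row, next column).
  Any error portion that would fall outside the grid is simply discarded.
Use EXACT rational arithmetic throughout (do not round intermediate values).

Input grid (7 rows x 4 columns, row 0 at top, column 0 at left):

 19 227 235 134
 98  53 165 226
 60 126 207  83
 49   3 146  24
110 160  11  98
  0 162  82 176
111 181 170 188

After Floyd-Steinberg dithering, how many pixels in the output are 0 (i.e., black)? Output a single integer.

Answer: 15

Derivation:
(0,0): OLD=19 → NEW=0, ERR=19
(0,1): OLD=3765/16 → NEW=255, ERR=-315/16
(0,2): OLD=57955/256 → NEW=255, ERR=-7325/256
(0,3): OLD=497589/4096 → NEW=0, ERR=497589/4096
(1,0): OLD=25663/256 → NEW=0, ERR=25663/256
(1,1): OLD=177209/2048 → NEW=0, ERR=177209/2048
(1,2): OLD=14120493/65536 → NEW=255, ERR=-2591187/65536
(1,3): OLD=256771787/1048576 → NEW=255, ERR=-10615093/1048576
(2,0): OLD=3524227/32768 → NEW=0, ERR=3524227/32768
(2,1): OLD=208609361/1048576 → NEW=255, ERR=-58777519/1048576
(2,2): OLD=364128981/2097152 → NEW=255, ERR=-170644779/2097152
(2,3): OLD=1401435489/33554432 → NEW=0, ERR=1401435489/33554432
(3,0): OLD=1209627347/16777216 → NEW=0, ERR=1209627347/16777216
(3,1): OLD=2279425805/268435456 → NEW=0, ERR=2279425805/268435456
(3,2): OLD=552395954163/4294967296 → NEW=255, ERR=-542820706317/4294967296
(3,3): OLD=-1603039296987/68719476736 → NEW=0, ERR=-1603039296987/68719476736
(4,0): OLD=576054867735/4294967296 → NEW=255, ERR=-519161792745/4294967296
(4,1): OLD=3112270137413/34359738368 → NEW=0, ERR=3112270137413/34359738368
(4,2): OLD=8015168439077/1099511627776 → NEW=0, ERR=8015168439077/1099511627776
(4,3): OLD=1512935166850195/17592186044416 → NEW=0, ERR=1512935166850195/17592186044416
(5,0): OLD=-11429661297561/549755813888 → NEW=0, ERR=-11429661297561/549755813888
(5,1): OLD=3079022189390129/17592186044416 → NEW=255, ERR=-1406985251935951/17592186044416
(5,2): OLD=625173519148573/8796093022208 → NEW=0, ERR=625173519148573/8796093022208
(5,3): OLD=65984943698431685/281474976710656 → NEW=255, ERR=-5791175362785595/281474976710656
(6,0): OLD=25194020851465203/281474976710656 → NEW=0, ERR=25194020851465203/281474976710656
(6,1): OLD=933115529613351893/4503599627370496 → NEW=255, ERR=-215302375366124587/4503599627370496
(6,2): OLD=11704953925995911875/72057594037927936 → NEW=255, ERR=-6669732553675711805/72057594037927936
(6,3): OLD=167769831994856797269/1152921504606846976 → NEW=255, ERR=-126225151679889181611/1152921504606846976
Output grid:
  Row 0: .##.  (2 black, running=2)
  Row 1: ..##  (2 black, running=4)
  Row 2: .##.  (2 black, running=6)
  Row 3: ..#.  (3 black, running=9)
  Row 4: #...  (3 black, running=12)
  Row 5: .#.#  (2 black, running=14)
  Row 6: .###  (1 black, running=15)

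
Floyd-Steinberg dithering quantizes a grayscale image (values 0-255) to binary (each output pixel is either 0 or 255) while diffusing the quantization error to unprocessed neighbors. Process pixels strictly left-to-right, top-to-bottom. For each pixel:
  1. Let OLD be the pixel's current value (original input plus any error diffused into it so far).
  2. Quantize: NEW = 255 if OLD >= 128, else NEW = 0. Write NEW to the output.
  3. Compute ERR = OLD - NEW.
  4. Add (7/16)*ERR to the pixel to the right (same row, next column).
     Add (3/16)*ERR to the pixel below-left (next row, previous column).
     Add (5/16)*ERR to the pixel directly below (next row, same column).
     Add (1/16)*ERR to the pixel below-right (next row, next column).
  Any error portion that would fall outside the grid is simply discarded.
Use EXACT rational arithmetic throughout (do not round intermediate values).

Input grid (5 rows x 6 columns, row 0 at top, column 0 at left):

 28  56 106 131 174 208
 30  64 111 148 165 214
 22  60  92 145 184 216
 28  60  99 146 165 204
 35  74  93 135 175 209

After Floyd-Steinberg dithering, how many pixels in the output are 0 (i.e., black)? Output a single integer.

(0,0): OLD=28 → NEW=0, ERR=28
(0,1): OLD=273/4 → NEW=0, ERR=273/4
(0,2): OLD=8695/64 → NEW=255, ERR=-7625/64
(0,3): OLD=80769/1024 → NEW=0, ERR=80769/1024
(0,4): OLD=3416199/16384 → NEW=255, ERR=-761721/16384
(0,5): OLD=49193905/262144 → NEW=255, ERR=-17652815/262144
(1,0): OLD=3299/64 → NEW=0, ERR=3299/64
(1,1): OLD=44693/512 → NEW=0, ERR=44693/512
(1,2): OLD=2146521/16384 → NEW=255, ERR=-2031399/16384
(1,3): OLD=6700469/65536 → NEW=0, ERR=6700469/65536
(1,4): OLD=786454031/4194304 → NEW=255, ERR=-283093489/4194304
(1,5): OLD=10772416697/67108864 → NEW=255, ERR=-6340343623/67108864
(2,0): OLD=446263/8192 → NEW=0, ERR=446263/8192
(2,1): OLD=23877549/262144 → NEW=0, ERR=23877549/262144
(2,2): OLD=493795335/4194304 → NEW=0, ERR=493795335/4194304
(2,3): OLD=6981092047/33554432 → NEW=255, ERR=-1575288113/33554432
(2,4): OLD=140707232301/1073741824 → NEW=255, ERR=-133096932819/1073741824
(2,5): OLD=2199473790987/17179869184 → NEW=255, ERR=-2181392850933/17179869184
(3,0): OLD=260475239/4194304 → NEW=0, ERR=260475239/4194304
(3,1): OLD=4734967547/33554432 → NEW=255, ERR=-3821412613/33554432
(3,2): OLD=22241303665/268435456 → NEW=0, ERR=22241303665/268435456
(3,3): OLD=2606092112707/17179869184 → NEW=255, ERR=-1774774529213/17179869184
(3,4): OLD=7466476124547/137438953472 → NEW=0, ERR=7466476124547/137438953472
(3,5): OLD=396573955566285/2199023255552 → NEW=255, ERR=-164176974599475/2199023255552
(4,0): OLD=17745253641/536870912 → NEW=0, ERR=17745253641/536870912
(4,1): OLD=620947578837/8589934592 → NEW=0, ERR=620947578837/8589934592
(4,2): OLD=34093241776815/274877906944 → NEW=0, ERR=34093241776815/274877906944
(4,3): OLD=757980960799947/4398046511104 → NEW=255, ERR=-363520899531573/4398046511104
(4,4): OLD=9525115987222331/70368744177664 → NEW=255, ERR=-8418913778081989/70368744177664
(4,5): OLD=153935203923386557/1125899906842624 → NEW=255, ERR=-133169272321482563/1125899906842624
Output grid:
  Row 0: ..#.##  (3 black, running=3)
  Row 1: ..#.##  (3 black, running=6)
  Row 2: ...###  (3 black, running=9)
  Row 3: .#.#.#  (3 black, running=12)
  Row 4: ...###  (3 black, running=15)

Answer: 15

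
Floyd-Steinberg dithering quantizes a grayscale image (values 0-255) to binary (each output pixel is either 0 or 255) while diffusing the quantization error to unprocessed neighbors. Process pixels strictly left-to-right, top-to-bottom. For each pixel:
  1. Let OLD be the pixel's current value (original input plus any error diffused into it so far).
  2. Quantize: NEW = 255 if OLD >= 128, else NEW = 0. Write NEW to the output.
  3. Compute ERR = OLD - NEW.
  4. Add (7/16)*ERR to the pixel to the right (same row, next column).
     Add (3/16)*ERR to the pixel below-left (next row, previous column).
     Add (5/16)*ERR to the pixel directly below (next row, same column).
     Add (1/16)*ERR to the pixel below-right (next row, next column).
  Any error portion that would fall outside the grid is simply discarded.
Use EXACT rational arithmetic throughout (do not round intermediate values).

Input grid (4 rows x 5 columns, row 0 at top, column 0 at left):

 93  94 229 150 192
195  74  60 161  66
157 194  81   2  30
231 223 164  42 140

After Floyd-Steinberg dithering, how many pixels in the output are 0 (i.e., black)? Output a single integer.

Answer: 9

Derivation:
(0,0): OLD=93 → NEW=0, ERR=93
(0,1): OLD=2155/16 → NEW=255, ERR=-1925/16
(0,2): OLD=45149/256 → NEW=255, ERR=-20131/256
(0,3): OLD=473483/4096 → NEW=0, ERR=473483/4096
(0,4): OLD=15897293/65536 → NEW=255, ERR=-814387/65536
(1,0): OLD=51585/256 → NEW=255, ERR=-13695/256
(1,1): OLD=8327/2048 → NEW=0, ERR=8327/2048
(1,2): OLD=3365907/65536 → NEW=0, ERR=3365907/65536
(1,3): OLD=55666007/262144 → NEW=255, ERR=-11180713/262144
(1,4): OLD=212574245/4194304 → NEW=0, ERR=212574245/4194304
(2,0): OLD=4621757/32768 → NEW=255, ERR=-3734083/32768
(2,1): OLD=159070703/1048576 → NEW=255, ERR=-108316177/1048576
(2,2): OLD=740108685/16777216 → NEW=0, ERR=740108685/16777216
(2,3): OLD=5552366679/268435456 → NEW=0, ERR=5552366679/268435456
(2,4): OLD=224290293921/4294967296 → NEW=0, ERR=224290293921/4294967296
(3,0): OLD=2953135085/16777216 → NEW=255, ERR=-1325054995/16777216
(3,1): OLD=21114451561/134217728 → NEW=255, ERR=-13111069079/134217728
(3,2): OLD=568956522963/4294967296 → NEW=255, ERR=-526260137517/4294967296
(3,3): OLD=63615637467/8589934592 → NEW=0, ERR=63615637467/8589934592
(3,4): OLD=22107341621287/137438953472 → NEW=255, ERR=-12939591514073/137438953472
Output grid:
  Row 0: .##.#  (2 black, running=2)
  Row 1: #..#.  (3 black, running=5)
  Row 2: ##...  (3 black, running=8)
  Row 3: ###.#  (1 black, running=9)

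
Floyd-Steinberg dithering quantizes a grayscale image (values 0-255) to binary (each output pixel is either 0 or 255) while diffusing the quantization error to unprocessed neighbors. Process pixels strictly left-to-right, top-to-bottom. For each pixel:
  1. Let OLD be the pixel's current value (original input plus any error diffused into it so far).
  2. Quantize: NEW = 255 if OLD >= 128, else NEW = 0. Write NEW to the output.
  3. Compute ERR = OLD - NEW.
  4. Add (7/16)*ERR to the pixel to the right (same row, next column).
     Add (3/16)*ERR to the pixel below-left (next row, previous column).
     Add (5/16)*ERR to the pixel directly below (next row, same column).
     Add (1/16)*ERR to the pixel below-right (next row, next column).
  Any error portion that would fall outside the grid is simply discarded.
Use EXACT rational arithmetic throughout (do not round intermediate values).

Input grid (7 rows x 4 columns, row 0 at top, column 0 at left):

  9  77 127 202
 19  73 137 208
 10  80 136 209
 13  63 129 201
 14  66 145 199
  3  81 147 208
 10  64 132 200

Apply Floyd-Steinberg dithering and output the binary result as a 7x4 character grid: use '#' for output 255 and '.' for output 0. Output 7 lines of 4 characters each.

Answer: ..##
..#.
..##
..##
..#.
..##
..##

Derivation:
(0,0): OLD=9 → NEW=0, ERR=9
(0,1): OLD=1295/16 → NEW=0, ERR=1295/16
(0,2): OLD=41577/256 → NEW=255, ERR=-23703/256
(0,3): OLD=661471/4096 → NEW=255, ERR=-383009/4096
(1,0): OLD=9469/256 → NEW=0, ERR=9469/256
(1,1): OLD=200043/2048 → NEW=0, ERR=200043/2048
(1,2): OLD=9065287/65536 → NEW=255, ERR=-7646393/65536
(1,3): OLD=127870369/1048576 → NEW=0, ERR=127870369/1048576
(2,0): OLD=1306569/32768 → NEW=0, ERR=1306569/32768
(2,1): OLD=113669811/1048576 → NEW=0, ERR=113669811/1048576
(2,2): OLD=368963967/2097152 → NEW=255, ERR=-165809793/2097152
(2,3): OLD=6886226851/33554432 → NEW=255, ERR=-1670153309/33554432
(3,0): OLD=768164281/16777216 → NEW=0, ERR=768164281/16777216
(3,1): OLD=28071696871/268435456 → NEW=0, ERR=28071696871/268435456
(3,2): OLD=633450183961/4294967296 → NEW=255, ERR=-461766476519/4294967296
(3,3): OLD=9171772914479/68719476736 → NEW=255, ERR=-8351693653201/68719476736
(4,0): OLD=205797775237/4294967296 → NEW=0, ERR=205797775237/4294967296
(4,1): OLD=3516578133647/34359738368 → NEW=0, ERR=3516578133647/34359738368
(4,2): OLD=153851235216431/1099511627776 → NEW=255, ERR=-126524229866449/1099511627776
(4,3): OLD=1828827703528697/17592186044416 → NEW=0, ERR=1828827703528697/17592186044416
(5,0): OLD=20430912852085/549755813888 → NEW=0, ERR=20430912852085/549755813888
(5,1): OLD=1946763891771731/17592186044416 → NEW=0, ERR=1946763891771731/17592186044416
(5,2): OLD=1630287548267687/8796093022208 → NEW=255, ERR=-612716172395353/8796093022208
(5,3): OLD=57088519582061807/281474976710656 → NEW=255, ERR=-14687599479155473/281474976710656
(6,0): OLD=11923987498755353/281474976710656 → NEW=0, ERR=11923987498755353/281474976710656
(6,1): OLD=479079274815051327/4503599627370496 → NEW=0, ERR=479079274815051327/4503599627370496
(6,2): OLD=11089970716673843593/72057594037927936 → NEW=255, ERR=-7284715762997780087/72057594037927936
(6,3): OLD=155771792362803197375/1152921504606846976 → NEW=255, ERR=-138223191311942781505/1152921504606846976
Row 0: ..##
Row 1: ..#.
Row 2: ..##
Row 3: ..##
Row 4: ..#.
Row 5: ..##
Row 6: ..##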